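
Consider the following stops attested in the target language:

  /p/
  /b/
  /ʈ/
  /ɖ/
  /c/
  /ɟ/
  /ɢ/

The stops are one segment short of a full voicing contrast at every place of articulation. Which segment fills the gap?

bilabial: voiceless /p/, voiced /b/.
retroflex: voiceless /ʈ/, voiced /ɖ/.
palatal: voiceless /c/, voiced /ɟ/.
uvular: voiceless —, voiced /ɢ/.
The uvular row has no voiceless member, so the gap is the voiceless uvular stop /q/.

/q/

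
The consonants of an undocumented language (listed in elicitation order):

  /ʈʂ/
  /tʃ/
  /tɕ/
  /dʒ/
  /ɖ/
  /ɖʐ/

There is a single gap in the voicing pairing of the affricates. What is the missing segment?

/dʑ/

place of articulation  voiceless  voiced  
postalveolar      tʃ        dʒ      
retroflex         ʈʂ        ɖʐ      
alveolo-palatal   tɕ        —       
The alveolo-palatal row has no voiced member, so the gap is the voiced alveolo-palatal affricate /dʑ/.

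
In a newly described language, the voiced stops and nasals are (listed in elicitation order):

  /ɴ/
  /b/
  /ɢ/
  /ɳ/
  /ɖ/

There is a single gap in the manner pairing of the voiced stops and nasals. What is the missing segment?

Oral stop: /b/ (bilabial), /ɖ/ (retroflex), /ɢ/ (uvular).
Nasal: /ɳ/ (retroflex), /ɴ/ (uvular).
The bilabial row has no nasal member, so the gap is the bilabial nasal /m/.

/m/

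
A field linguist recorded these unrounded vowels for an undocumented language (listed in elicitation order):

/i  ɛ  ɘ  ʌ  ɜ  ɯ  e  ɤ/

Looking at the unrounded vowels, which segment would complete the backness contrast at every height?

/ɨ/

height            front     central   back    
high              i         —         ɯ       
high-mid          e         ɘ         ɤ       
low-mid           ɛ         ɜ         ʌ       
The high row has no central member, so the gap is the high central unrounded vowel /ɨ/.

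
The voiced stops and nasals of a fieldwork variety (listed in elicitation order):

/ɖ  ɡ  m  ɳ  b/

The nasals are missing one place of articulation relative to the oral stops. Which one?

bilabial: oral stop /b/, nasal /m/.
retroflex: oral stop /ɖ/, nasal /ɳ/.
velar: oral stop /ɡ/, nasal —.
Every place of articulation has a nasal member except velar, where /ŋ/ would be expected.

velar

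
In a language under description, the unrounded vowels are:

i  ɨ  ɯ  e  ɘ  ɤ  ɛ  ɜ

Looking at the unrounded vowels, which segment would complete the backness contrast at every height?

high: front /i/, central /ɨ/, back /ɯ/.
high-mid: front /e/, central /ɘ/, back /ɤ/.
low-mid: front /ɛ/, central /ɜ/, back —.
The low-mid row has no back member, so the gap is the low-mid back unrounded vowel /ʌ/.

/ʌ/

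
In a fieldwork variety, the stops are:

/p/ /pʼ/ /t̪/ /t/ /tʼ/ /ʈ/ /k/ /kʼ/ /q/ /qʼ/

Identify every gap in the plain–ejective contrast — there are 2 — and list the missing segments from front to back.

/t̪ʼ/, /ʈʼ/

Plain: /p/ (bilabial), /t̪/ (dental), /t/ (alveolar), /ʈ/ (retroflex), /k/ (velar), /q/ (uvular).
Ejective: /pʼ/ (bilabial), /tʼ/ (alveolar), /kʼ/ (velar), /qʼ/ (uvular).
Gaps, from front to back: dental lacks ejective (/t̪ʼ/); retroflex lacks ejective (/ʈʼ/).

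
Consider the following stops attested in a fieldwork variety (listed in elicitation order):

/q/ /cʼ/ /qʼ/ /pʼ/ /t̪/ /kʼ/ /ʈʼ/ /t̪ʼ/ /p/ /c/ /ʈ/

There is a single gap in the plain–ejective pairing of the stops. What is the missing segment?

/k/

Plain: /p/ (bilabial), /t̪/ (dental), /ʈ/ (retroflex), /c/ (palatal), /q/ (uvular).
Ejective: /pʼ/ (bilabial), /t̪ʼ/ (dental), /ʈʼ/ (retroflex), /cʼ/ (palatal), /kʼ/ (velar), /qʼ/ (uvular).
The velar row has no plain member, so the gap is the plain velar stop /k/.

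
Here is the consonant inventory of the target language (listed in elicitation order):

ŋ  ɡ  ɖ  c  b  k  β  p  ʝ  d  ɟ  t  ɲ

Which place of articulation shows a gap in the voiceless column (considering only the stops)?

retroflex

bilabial: voiceless /p/, voiced /b/.
alveolar: voiceless /t/, voiced /d/.
retroflex: voiceless —, voiced /ɖ/.
palatal: voiceless /c/, voiced /ɟ/.
velar: voiceless /k/, voiced /ɡ/.
Every place of articulation has a voiceless member except retroflex, where /ʈ/ would be expected.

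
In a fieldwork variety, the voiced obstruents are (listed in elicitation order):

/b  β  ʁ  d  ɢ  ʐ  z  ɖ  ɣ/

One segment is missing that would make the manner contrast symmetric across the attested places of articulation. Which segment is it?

place of articulation  stop      fricative
bilabial          b         β       
alveolar          d         z       
retroflex         ɖ         ʐ       
velar             —         ɣ       
uvular            ɢ         ʁ       
The velar row has no stop member, so the gap is the velar stop /ɡ/.

/ɡ/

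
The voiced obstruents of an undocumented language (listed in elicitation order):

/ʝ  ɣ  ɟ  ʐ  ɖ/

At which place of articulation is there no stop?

velar

retroflex: stop /ɖ/, fricative /ʐ/.
palatal: stop /ɟ/, fricative /ʝ/.
velar: stop —, fricative /ɣ/.
Every place of articulation has a stop member except velar, where /ɡ/ would be expected.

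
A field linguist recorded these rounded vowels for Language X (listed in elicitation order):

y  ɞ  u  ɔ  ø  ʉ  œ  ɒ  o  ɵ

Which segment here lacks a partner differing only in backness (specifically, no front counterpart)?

High: /y/ ~ /ʉ/ ~ /u/
High-mid: /ø/ ~ /ɵ/ ~ /o/
Low-mid: /œ/ ~ /ɞ/ ~ /ɔ/
Low: only /ɒ/ (back); no front partner.
So /ɒ/ is the unpaired segment.

/ɒ/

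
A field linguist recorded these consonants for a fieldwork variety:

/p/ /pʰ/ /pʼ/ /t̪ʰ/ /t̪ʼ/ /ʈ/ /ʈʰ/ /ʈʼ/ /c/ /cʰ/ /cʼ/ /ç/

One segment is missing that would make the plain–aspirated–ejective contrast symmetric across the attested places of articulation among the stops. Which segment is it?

Plain: /p/ (bilabial), /ʈ/ (retroflex), /c/ (palatal).
Aspirated: /pʰ/ (bilabial), /t̪ʰ/ (dental), /ʈʰ/ (retroflex), /cʰ/ (palatal).
Ejective: /pʼ/ (bilabial), /t̪ʼ/ (dental), /ʈʼ/ (retroflex), /cʼ/ (palatal).
The dental row has no plain member, so the gap is the plain dental stop /t̪/.

/t̪/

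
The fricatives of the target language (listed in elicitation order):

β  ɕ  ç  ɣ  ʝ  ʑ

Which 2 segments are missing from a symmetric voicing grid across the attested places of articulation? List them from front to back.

/ɸ/, /x/

bilabial: voiceless —, voiced /β/.
alveolo-palatal: voiceless /ɕ/, voiced /ʑ/.
palatal: voiceless /ç/, voiced /ʝ/.
velar: voiceless —, voiced /ɣ/.
Gaps, from front to back: bilabial lacks voiceless (/ɸ/); velar lacks voiceless (/x/).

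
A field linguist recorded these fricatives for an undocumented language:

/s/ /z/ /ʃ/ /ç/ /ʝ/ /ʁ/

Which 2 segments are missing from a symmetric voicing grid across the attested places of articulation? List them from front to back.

place of articulation  voiceless  voiced  
alveolar          s         z       
postalveolar      ʃ         —       
palatal           ç         ʝ       
uvular            —         ʁ       
Gaps, from front to back: postalveolar lacks voiced (/ʒ/); uvular lacks voiceless (/χ/).

/ʒ/, /χ/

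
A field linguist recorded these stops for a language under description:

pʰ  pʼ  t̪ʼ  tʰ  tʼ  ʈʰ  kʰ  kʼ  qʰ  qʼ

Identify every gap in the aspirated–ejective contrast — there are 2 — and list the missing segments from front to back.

/t̪ʰ/, /ʈʼ/

bilabial: aspirated /pʰ/, ejective /pʼ/.
dental: aspirated —, ejective /t̪ʼ/.
alveolar: aspirated /tʰ/, ejective /tʼ/.
retroflex: aspirated /ʈʰ/, ejective —.
velar: aspirated /kʰ/, ejective /kʼ/.
uvular: aspirated /qʰ/, ejective /qʼ/.
Gaps, from front to back: dental lacks aspirated (/t̪ʰ/); retroflex lacks ejective (/ʈʼ/).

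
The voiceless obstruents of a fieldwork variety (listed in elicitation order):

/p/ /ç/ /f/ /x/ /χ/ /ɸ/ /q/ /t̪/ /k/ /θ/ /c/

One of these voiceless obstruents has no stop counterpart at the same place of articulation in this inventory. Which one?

Bilabial: /p/ ~ /ɸ/
Dental: /t̪/ ~ /θ/
Palatal: /c/ ~ /ç/
Velar: /k/ ~ /x/
Uvular: /q/ ~ /χ/
Labiodental: only /f/ (fricative); no stop partner.
So /f/ is the unpaired segment.

/f/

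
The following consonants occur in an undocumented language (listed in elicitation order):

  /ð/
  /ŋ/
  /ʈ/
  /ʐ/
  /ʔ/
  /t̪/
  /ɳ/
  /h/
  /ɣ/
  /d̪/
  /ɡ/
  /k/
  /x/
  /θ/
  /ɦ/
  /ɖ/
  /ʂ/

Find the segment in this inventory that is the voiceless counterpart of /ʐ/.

/ʐ/ is a voiced retroflex fricative.
The voiceless counterpart is a voiceless retroflex fricative — in this inventory, /ʂ/.

/ʂ/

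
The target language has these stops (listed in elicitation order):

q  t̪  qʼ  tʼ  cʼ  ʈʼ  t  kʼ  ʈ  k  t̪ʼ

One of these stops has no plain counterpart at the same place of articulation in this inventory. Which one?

Dental: /t̪/ ~ /t̪ʼ/
Alveolar: /t/ ~ /tʼ/
Retroflex: /ʈ/ ~ /ʈʼ/
Velar: /k/ ~ /kʼ/
Uvular: /q/ ~ /qʼ/
Palatal: only /cʼ/ (ejective); no plain partner.
So /cʼ/ is the unpaired segment.

/cʼ/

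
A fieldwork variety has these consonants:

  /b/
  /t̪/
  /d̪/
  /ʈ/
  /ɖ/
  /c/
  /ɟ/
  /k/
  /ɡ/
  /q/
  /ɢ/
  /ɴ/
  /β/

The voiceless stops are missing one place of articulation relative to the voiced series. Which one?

bilabial

Voiceless: /t̪/ (dental), /ʈ/ (retroflex), /c/ (palatal), /k/ (velar), /q/ (uvular).
Voiced: /b/ (bilabial), /d̪/ (dental), /ɖ/ (retroflex), /ɟ/ (palatal), /ɡ/ (velar), /ɢ/ (uvular).
Every place of articulation has a voiceless member except bilabial, where /p/ would be expected.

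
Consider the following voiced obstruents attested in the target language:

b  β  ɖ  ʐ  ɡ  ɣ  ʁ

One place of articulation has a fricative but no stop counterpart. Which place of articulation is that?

uvular

Stop: /b/ (bilabial), /ɖ/ (retroflex), /ɡ/ (velar).
Fricative: /β/ (bilabial), /ʐ/ (retroflex), /ɣ/ (velar), /ʁ/ (uvular).
Every place of articulation has a stop member except uvular, where /ɢ/ would be expected.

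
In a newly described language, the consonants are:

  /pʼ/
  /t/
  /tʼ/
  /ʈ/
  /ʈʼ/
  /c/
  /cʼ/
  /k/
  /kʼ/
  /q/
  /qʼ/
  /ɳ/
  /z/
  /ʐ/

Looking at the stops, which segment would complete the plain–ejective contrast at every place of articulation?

bilabial: plain —, ejective /pʼ/.
alveolar: plain /t/, ejective /tʼ/.
retroflex: plain /ʈ/, ejective /ʈʼ/.
palatal: plain /c/, ejective /cʼ/.
velar: plain /k/, ejective /kʼ/.
uvular: plain /q/, ejective /qʼ/.
The bilabial row has no plain member, so the gap is the plain bilabial stop /p/.

/p/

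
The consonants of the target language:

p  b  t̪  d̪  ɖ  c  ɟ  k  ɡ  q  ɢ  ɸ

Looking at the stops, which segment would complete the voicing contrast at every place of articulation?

/ʈ/

Voiceless: /p/ (bilabial), /t̪/ (dental), /c/ (palatal), /k/ (velar), /q/ (uvular).
Voiced: /b/ (bilabial), /d̪/ (dental), /ɖ/ (retroflex), /ɟ/ (palatal), /ɡ/ (velar), /ɢ/ (uvular).
The retroflex row has no voiceless member, so the gap is the voiceless retroflex stop /ʈ/.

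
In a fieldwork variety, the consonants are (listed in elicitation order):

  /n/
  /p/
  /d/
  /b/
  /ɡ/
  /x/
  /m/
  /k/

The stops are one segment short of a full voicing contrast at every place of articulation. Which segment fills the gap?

bilabial: voiceless /p/, voiced /b/.
alveolar: voiceless —, voiced /d/.
velar: voiceless /k/, voiced /ɡ/.
The alveolar row has no voiceless member, so the gap is the voiceless alveolar stop /t/.

/t/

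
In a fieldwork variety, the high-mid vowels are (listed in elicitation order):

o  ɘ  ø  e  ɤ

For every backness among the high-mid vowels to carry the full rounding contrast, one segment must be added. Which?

backness          unrounded  rounded 
front             e         ø       
central           ɘ         —       
back              ɤ         o       
The central row has no rounded member, so the gap is the central rounded vowel /ɵ/.

/ɵ/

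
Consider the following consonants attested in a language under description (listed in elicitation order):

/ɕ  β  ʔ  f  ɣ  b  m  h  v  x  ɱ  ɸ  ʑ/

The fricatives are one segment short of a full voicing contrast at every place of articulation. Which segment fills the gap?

/ɦ/

place of articulation  voiceless  voiced  
bilabial          ɸ         β       
labiodental       f         v       
alveolo-palatal   ɕ         ʑ       
velar             x         ɣ       
glottal           h         —       
The glottal row has no voiced member, so the gap is the voiced glottal fricative /ɦ/.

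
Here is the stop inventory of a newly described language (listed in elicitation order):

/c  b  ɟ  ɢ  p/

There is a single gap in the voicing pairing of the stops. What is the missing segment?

place of articulation  voiceless  voiced  
bilabial          p         b       
palatal           c         ɟ       
uvular            —         ɢ       
The uvular row has no voiceless member, so the gap is the voiceless uvular stop /q/.

/q/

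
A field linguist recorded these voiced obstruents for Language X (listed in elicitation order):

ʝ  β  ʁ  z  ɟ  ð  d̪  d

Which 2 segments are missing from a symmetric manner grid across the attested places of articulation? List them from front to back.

bilabial: stop —, fricative /β/.
dental: stop /d̪/, fricative /ð/.
alveolar: stop /d/, fricative /z/.
palatal: stop /ɟ/, fricative /ʝ/.
uvular: stop —, fricative /ʁ/.
Gaps, from front to back: bilabial lacks stop (/b/); uvular lacks stop (/ɢ/).

/b/, /ɢ/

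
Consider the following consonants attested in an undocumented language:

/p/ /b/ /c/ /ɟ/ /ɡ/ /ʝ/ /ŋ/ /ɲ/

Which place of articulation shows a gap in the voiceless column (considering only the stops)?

velar

Voiceless: /p/ (bilabial), /c/ (palatal).
Voiced: /b/ (bilabial), /ɟ/ (palatal), /ɡ/ (velar).
Every place of articulation has a voiceless member except velar, where /k/ would be expected.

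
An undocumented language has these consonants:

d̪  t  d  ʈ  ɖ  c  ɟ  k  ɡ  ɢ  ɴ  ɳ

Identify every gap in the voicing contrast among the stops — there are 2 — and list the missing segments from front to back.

/t̪/, /q/

dental: voiceless —, voiced /d̪/.
alveolar: voiceless /t/, voiced /d/.
retroflex: voiceless /ʈ/, voiced /ɖ/.
palatal: voiceless /c/, voiced /ɟ/.
velar: voiceless /k/, voiced /ɡ/.
uvular: voiceless —, voiced /ɢ/.
Gaps, from front to back: dental lacks voiceless (/t̪/); uvular lacks voiceless (/q/).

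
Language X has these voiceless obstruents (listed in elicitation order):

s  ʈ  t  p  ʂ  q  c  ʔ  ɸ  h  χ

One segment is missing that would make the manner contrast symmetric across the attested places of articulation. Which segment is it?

/ç/

Stop: /p/ (bilabial), /t/ (alveolar), /ʈ/ (retroflex), /c/ (palatal), /q/ (uvular), /ʔ/ (glottal).
Fricative: /ɸ/ (bilabial), /s/ (alveolar), /ʂ/ (retroflex), /χ/ (uvular), /h/ (glottal).
The palatal row has no fricative member, so the gap is the palatal fricative /ç/.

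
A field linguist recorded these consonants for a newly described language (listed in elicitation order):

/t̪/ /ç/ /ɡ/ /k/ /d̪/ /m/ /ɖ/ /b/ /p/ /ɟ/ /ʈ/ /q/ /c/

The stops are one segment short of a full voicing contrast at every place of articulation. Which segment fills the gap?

bilabial: voiceless /p/, voiced /b/.
dental: voiceless /t̪/, voiced /d̪/.
retroflex: voiceless /ʈ/, voiced /ɖ/.
palatal: voiceless /c/, voiced /ɟ/.
velar: voiceless /k/, voiced /ɡ/.
uvular: voiceless /q/, voiced —.
The uvular row has no voiced member, so the gap is the voiced uvular stop /ɢ/.

/ɢ/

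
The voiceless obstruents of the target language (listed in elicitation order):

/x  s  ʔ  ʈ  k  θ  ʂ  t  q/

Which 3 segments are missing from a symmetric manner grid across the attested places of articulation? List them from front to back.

/t̪/, /χ/, /h/

dental: stop —, fricative /θ/.
alveolar: stop /t/, fricative /s/.
retroflex: stop /ʈ/, fricative /ʂ/.
velar: stop /k/, fricative /x/.
uvular: stop /q/, fricative —.
glottal: stop /ʔ/, fricative —.
Gaps, from front to back: dental lacks stop (/t̪/); uvular lacks fricative (/χ/); glottal lacks fricative (/h/).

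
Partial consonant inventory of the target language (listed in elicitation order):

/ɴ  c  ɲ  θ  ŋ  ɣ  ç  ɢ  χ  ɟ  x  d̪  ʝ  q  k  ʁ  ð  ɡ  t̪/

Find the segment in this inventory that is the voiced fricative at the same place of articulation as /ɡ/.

/ɣ/

/ɡ/ is a voiced velar stop.
The voiced fricative at the same place is a voiced velar fricative — in this inventory, /ɣ/.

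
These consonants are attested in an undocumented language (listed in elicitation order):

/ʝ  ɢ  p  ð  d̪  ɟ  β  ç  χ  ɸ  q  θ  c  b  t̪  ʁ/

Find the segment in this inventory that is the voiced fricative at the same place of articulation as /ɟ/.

/ɟ/ is a voiced palatal stop.
The voiced fricative at the same place is a voiced palatal fricative — in this inventory, /ʝ/.

/ʝ/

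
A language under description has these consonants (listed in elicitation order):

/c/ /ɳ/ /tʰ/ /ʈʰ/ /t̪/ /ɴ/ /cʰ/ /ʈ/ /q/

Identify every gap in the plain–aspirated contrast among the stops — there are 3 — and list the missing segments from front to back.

/t̪ʰ/, /t/, /qʰ/

Plain: /t̪/ (dental), /ʈ/ (retroflex), /c/ (palatal), /q/ (uvular).
Aspirated: /tʰ/ (alveolar), /ʈʰ/ (retroflex), /cʰ/ (palatal).
Gaps, from front to back: dental lacks aspirated (/t̪ʰ/); alveolar lacks plain (/t/); uvular lacks aspirated (/qʰ/).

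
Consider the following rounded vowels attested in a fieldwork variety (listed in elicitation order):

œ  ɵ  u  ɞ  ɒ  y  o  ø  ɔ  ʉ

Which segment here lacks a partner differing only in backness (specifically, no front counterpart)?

/ɒ/

High: /y/ ~ /ʉ/ ~ /u/
High-mid: /ø/ ~ /ɵ/ ~ /o/
Low-mid: /œ/ ~ /ɞ/ ~ /ɔ/
Low: only /ɒ/ (back); no front partner.
So /ɒ/ is the unpaired segment.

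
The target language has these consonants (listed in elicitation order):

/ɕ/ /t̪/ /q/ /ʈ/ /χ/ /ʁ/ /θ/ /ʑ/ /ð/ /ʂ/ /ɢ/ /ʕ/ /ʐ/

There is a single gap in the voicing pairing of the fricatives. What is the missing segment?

/ħ/

place of articulation  voiceless  voiced  
dental            θ         ð       
retroflex         ʂ         ʐ       
alveolo-palatal   ɕ         ʑ       
uvular            χ         ʁ       
pharyngeal        —         ʕ       
The pharyngeal row has no voiceless member, so the gap is the voiceless pharyngeal fricative /ħ/.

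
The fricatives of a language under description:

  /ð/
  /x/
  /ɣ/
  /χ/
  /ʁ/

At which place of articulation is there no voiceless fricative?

dental

dental: voiceless —, voiced /ð/.
velar: voiceless /x/, voiced /ɣ/.
uvular: voiceless /χ/, voiced /ʁ/.
Every place of articulation has a voiceless member except dental, where /θ/ would be expected.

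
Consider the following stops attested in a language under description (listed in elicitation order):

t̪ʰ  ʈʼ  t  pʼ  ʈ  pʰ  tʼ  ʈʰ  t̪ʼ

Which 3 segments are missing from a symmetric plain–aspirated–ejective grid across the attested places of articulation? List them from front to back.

/p/, /t̪/, /tʰ/

place of articulation  plain     aspirated  ejective
bilabial          —         pʰ        pʼ      
dental            —         t̪ʰ       t̪ʼ     
alveolar          t         —         tʼ      
retroflex         ʈ         ʈʰ        ʈʼ      
Gaps, from front to back: bilabial lacks plain (/p/); dental lacks plain (/t̪/); alveolar lacks aspirated (/tʰ/).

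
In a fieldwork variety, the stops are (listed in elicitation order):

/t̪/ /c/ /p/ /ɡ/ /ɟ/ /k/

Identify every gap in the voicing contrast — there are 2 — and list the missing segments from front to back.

/b/, /d̪/

place of articulation  voiceless  voiced  
bilabial          p         —       
dental            t̪        —       
palatal           c         ɟ       
velar             k         ɡ       
Gaps, from front to back: bilabial lacks voiced (/b/); dental lacks voiced (/d̪/).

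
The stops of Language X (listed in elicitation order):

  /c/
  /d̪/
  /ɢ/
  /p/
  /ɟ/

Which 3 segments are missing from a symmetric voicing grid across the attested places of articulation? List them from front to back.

/b/, /t̪/, /q/

place of articulation  voiceless  voiced  
bilabial          p         —       
dental            —         d̪      
palatal           c         ɟ       
uvular            —         ɢ       
Gaps, from front to back: bilabial lacks voiced (/b/); dental lacks voiceless (/t̪/); uvular lacks voiceless (/q/).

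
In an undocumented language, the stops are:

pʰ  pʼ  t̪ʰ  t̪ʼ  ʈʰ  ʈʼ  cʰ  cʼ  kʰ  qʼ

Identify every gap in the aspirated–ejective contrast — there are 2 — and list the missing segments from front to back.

Aspirated: /pʰ/ (bilabial), /t̪ʰ/ (dental), /ʈʰ/ (retroflex), /cʰ/ (palatal), /kʰ/ (velar).
Ejective: /pʼ/ (bilabial), /t̪ʼ/ (dental), /ʈʼ/ (retroflex), /cʼ/ (palatal), /qʼ/ (uvular).
Gaps, from front to back: velar lacks ejective (/kʼ/); uvular lacks aspirated (/qʰ/).

/kʼ/, /qʰ/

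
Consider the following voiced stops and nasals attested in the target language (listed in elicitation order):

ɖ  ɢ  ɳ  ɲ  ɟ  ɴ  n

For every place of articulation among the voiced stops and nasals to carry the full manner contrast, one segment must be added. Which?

alveolar: oral stop —, nasal /n/.
retroflex: oral stop /ɖ/, nasal /ɳ/.
palatal: oral stop /ɟ/, nasal /ɲ/.
uvular: oral stop /ɢ/, nasal /ɴ/.
The alveolar row has no oral stop member, so the gap is the alveolar oral stop /d/.

/d/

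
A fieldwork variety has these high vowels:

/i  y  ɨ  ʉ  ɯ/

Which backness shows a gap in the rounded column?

back

Unrounded: /i/ (front), /ɨ/ (central), /ɯ/ (back).
Rounded: /y/ (front), /ʉ/ (central).
Every backness has a rounded member except back, where /u/ would be expected.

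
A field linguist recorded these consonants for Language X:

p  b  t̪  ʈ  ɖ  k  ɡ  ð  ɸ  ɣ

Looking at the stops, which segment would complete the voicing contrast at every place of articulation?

place of articulation  voiceless  voiced  
bilabial          p         b       
dental            t̪        —       
retroflex         ʈ         ɖ       
velar             k         ɡ       
The dental row has no voiced member, so the gap is the voiced dental stop /d̪/.

/d̪/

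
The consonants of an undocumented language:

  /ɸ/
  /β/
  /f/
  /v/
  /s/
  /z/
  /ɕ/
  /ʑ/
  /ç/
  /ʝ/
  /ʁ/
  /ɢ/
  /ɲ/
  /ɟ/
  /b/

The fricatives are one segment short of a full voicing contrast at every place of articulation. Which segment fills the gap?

/χ/

Voiceless: /ɸ/ (bilabial), /f/ (labiodental), /s/ (alveolar), /ɕ/ (alveolo-palatal), /ç/ (palatal).
Voiced: /β/ (bilabial), /v/ (labiodental), /z/ (alveolar), /ʑ/ (alveolo-palatal), /ʝ/ (palatal), /ʁ/ (uvular).
The uvular row has no voiceless member, so the gap is the voiceless uvular fricative /χ/.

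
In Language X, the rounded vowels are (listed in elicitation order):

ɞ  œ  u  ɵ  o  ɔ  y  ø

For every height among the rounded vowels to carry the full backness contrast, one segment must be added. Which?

Front: /y/ (high), /ø/ (high-mid), /œ/ (low-mid).
Central: /ɵ/ (high-mid), /ɞ/ (low-mid).
Back: /u/ (high), /o/ (high-mid), /ɔ/ (low-mid).
The high row has no central member, so the gap is the high central rounded vowel /ʉ/.

/ʉ/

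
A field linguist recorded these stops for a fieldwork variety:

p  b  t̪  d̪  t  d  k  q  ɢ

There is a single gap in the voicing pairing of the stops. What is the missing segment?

/ɡ/

Voiceless: /p/ (bilabial), /t̪/ (dental), /t/ (alveolar), /k/ (velar), /q/ (uvular).
Voiced: /b/ (bilabial), /d̪/ (dental), /d/ (alveolar), /ɢ/ (uvular).
The velar row has no voiced member, so the gap is the voiced velar stop /ɡ/.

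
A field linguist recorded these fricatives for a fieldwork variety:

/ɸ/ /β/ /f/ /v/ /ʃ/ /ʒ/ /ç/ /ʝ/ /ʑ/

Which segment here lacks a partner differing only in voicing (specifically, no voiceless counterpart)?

/ʑ/

Bilabial: /ɸ/ ~ /β/
Labiodental: /f/ ~ /v/
Postalveolar: /ʃ/ ~ /ʒ/
Palatal: /ç/ ~ /ʝ/
Alveolo-palatal: only /ʑ/ (voiced); no voiceless partner.
So /ʑ/ is the unpaired segment.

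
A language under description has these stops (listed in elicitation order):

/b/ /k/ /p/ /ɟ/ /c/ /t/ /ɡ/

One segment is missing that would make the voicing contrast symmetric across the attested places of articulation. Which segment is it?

/d/

bilabial: voiceless /p/, voiced /b/.
alveolar: voiceless /t/, voiced —.
palatal: voiceless /c/, voiced /ɟ/.
velar: voiceless /k/, voiced /ɡ/.
The alveolar row has no voiced member, so the gap is the voiced alveolar stop /d/.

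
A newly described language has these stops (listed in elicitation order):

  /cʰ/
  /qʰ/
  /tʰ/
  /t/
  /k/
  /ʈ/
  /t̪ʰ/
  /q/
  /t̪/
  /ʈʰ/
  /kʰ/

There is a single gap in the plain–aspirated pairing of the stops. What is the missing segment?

place of articulation  plain     aspirated
dental            t̪        t̪ʰ     
alveolar          t         tʰ      
retroflex         ʈ         ʈʰ      
palatal           —         cʰ      
velar             k         kʰ      
uvular            q         qʰ      
The palatal row has no plain member, so the gap is the plain palatal stop /c/.

/c/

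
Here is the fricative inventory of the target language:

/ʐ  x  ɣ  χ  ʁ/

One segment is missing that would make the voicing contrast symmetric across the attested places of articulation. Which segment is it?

Voiceless: /x/ (velar), /χ/ (uvular).
Voiced: /ʐ/ (retroflex), /ɣ/ (velar), /ʁ/ (uvular).
The retroflex row has no voiceless member, so the gap is the voiceless retroflex fricative /ʂ/.

/ʂ/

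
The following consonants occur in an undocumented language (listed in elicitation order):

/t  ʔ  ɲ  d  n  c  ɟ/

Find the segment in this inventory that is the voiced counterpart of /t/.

/d/

/t/ is a voiceless alveolar stop.
The voiced counterpart is a voiced alveolar stop — in this inventory, /d/.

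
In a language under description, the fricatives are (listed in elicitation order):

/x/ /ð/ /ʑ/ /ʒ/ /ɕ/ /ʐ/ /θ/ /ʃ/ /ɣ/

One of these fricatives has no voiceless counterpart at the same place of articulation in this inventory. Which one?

Dental: /θ/ ~ /ð/
Postalveolar: /ʃ/ ~ /ʒ/
Alveolo-palatal: /ɕ/ ~ /ʑ/
Velar: /x/ ~ /ɣ/
Retroflex: only /ʐ/ (voiced); no voiceless partner.
So /ʐ/ is the unpaired segment.

/ʐ/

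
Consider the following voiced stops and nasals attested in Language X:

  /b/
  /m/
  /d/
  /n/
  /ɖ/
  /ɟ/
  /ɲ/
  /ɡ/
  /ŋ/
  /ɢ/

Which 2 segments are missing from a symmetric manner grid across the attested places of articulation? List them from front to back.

bilabial: oral stop /b/, nasal /m/.
alveolar: oral stop /d/, nasal /n/.
retroflex: oral stop /ɖ/, nasal —.
palatal: oral stop /ɟ/, nasal /ɲ/.
velar: oral stop /ɡ/, nasal /ŋ/.
uvular: oral stop /ɢ/, nasal —.
Gaps, from front to back: retroflex lacks nasal (/ɳ/); uvular lacks nasal (/ɴ/).

/ɳ/, /ɴ/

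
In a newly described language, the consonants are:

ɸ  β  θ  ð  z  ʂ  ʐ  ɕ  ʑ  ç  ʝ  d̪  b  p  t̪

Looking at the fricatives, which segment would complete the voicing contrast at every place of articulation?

Voiceless: /ɸ/ (bilabial), /θ/ (dental), /ʂ/ (retroflex), /ɕ/ (alveolo-palatal), /ç/ (palatal).
Voiced: /β/ (bilabial), /ð/ (dental), /z/ (alveolar), /ʐ/ (retroflex), /ʑ/ (alveolo-palatal), /ʝ/ (palatal).
The alveolar row has no voiceless member, so the gap is the voiceless alveolar fricative /s/.

/s/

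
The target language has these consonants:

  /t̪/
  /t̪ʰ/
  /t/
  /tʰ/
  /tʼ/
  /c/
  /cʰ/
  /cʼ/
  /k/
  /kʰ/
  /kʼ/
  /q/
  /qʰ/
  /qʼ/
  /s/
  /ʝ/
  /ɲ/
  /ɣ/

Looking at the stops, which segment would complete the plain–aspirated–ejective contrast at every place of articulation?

/t̪ʼ/

dental: plain /t̪/, aspirated /t̪ʰ/, ejective —.
alveolar: plain /t/, aspirated /tʰ/, ejective /tʼ/.
palatal: plain /c/, aspirated /cʰ/, ejective /cʼ/.
velar: plain /k/, aspirated /kʰ/, ejective /kʼ/.
uvular: plain /q/, aspirated /qʰ/, ejective /qʼ/.
The dental row has no ejective member, so the gap is the ejective dental stop /t̪ʼ/.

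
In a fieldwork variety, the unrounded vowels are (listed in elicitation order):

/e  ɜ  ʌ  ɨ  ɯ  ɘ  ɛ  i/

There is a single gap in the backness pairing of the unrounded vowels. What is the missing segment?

/ɤ/

high: front /i/, central /ɨ/, back /ɯ/.
high-mid: front /e/, central /ɘ/, back —.
low-mid: front /ɛ/, central /ɜ/, back /ʌ/.
The high-mid row has no back member, so the gap is the high-mid back unrounded vowel /ɤ/.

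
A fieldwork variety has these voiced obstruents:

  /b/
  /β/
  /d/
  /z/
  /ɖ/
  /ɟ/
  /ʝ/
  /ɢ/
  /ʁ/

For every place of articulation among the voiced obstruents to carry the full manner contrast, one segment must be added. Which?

/ʐ/

place of articulation  stop      fricative
bilabial          b         β       
alveolar          d         z       
retroflex         ɖ         —       
palatal           ɟ         ʝ       
uvular            ɢ         ʁ       
The retroflex row has no fricative member, so the gap is the retroflex fricative /ʐ/.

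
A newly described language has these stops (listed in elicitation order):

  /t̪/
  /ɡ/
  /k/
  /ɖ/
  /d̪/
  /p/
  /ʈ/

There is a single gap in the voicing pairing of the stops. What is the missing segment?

/b/

Voiceless: /p/ (bilabial), /t̪/ (dental), /ʈ/ (retroflex), /k/ (velar).
Voiced: /d̪/ (dental), /ɖ/ (retroflex), /ɡ/ (velar).
The bilabial row has no voiced member, so the gap is the voiced bilabial stop /b/.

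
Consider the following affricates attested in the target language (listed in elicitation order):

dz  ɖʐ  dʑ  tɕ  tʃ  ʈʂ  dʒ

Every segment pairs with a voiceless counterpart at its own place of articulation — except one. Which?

/dz/

Postalveolar: /tʃ/ ~ /dʒ/
Retroflex: /ʈʂ/ ~ /ɖʐ/
Alveolo-palatal: /tɕ/ ~ /dʑ/
Alveolar: only /dz/ (voiced); no voiceless partner.
So /dz/ is the unpaired segment.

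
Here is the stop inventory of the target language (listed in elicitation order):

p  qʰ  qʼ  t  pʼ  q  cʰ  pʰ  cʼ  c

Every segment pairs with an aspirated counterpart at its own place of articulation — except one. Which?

/t/

Bilabial: /p/ ~ /pʰ/ ~ /pʼ/
Palatal: /c/ ~ /cʰ/ ~ /cʼ/
Uvular: /q/ ~ /qʰ/ ~ /qʼ/
Alveolar: only /t/ (plain); no aspirated partner.
So /t/ is the unpaired segment.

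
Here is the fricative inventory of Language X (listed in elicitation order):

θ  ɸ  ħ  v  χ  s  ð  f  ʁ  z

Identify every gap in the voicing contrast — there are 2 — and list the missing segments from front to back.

bilabial: voiceless /ɸ/, voiced —.
labiodental: voiceless /f/, voiced /v/.
dental: voiceless /θ/, voiced /ð/.
alveolar: voiceless /s/, voiced /z/.
uvular: voiceless /χ/, voiced /ʁ/.
pharyngeal: voiceless /ħ/, voiced —.
Gaps, from front to back: bilabial lacks voiced (/β/); pharyngeal lacks voiced (/ʕ/).

/β/, /ʕ/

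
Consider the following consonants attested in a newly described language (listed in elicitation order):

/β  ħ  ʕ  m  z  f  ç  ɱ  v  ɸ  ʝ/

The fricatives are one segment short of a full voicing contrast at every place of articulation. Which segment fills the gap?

place of articulation  voiceless  voiced  
bilabial          ɸ         β       
labiodental       f         v       
alveolar          —         z       
palatal           ç         ʝ       
pharyngeal        ħ         ʕ       
The alveolar row has no voiceless member, so the gap is the voiceless alveolar fricative /s/.

/s/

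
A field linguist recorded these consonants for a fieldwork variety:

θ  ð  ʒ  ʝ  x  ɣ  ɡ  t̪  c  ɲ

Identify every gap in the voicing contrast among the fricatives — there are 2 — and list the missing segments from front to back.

place of articulation  voiceless  voiced  
dental            θ         ð       
postalveolar      —         ʒ       
palatal           —         ʝ       
velar             x         ɣ       
Gaps, from front to back: postalveolar lacks voiceless (/ʃ/); palatal lacks voiceless (/ç/).

/ʃ/, /ç/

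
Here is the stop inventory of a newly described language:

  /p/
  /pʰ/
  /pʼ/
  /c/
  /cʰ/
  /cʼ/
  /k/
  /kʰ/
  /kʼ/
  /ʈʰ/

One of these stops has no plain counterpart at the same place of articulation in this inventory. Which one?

Bilabial: /p/ ~ /pʰ/ ~ /pʼ/
Palatal: /c/ ~ /cʰ/ ~ /cʼ/
Velar: /k/ ~ /kʰ/ ~ /kʼ/
Retroflex: only /ʈʰ/ (aspirated); no plain partner.
So /ʈʰ/ is the unpaired segment.

/ʈʰ/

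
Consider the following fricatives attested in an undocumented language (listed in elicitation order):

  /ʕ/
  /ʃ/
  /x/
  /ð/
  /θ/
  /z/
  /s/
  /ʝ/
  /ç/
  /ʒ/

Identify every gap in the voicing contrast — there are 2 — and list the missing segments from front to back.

dental: voiceless /θ/, voiced /ð/.
alveolar: voiceless /s/, voiced /z/.
postalveolar: voiceless /ʃ/, voiced /ʒ/.
palatal: voiceless /ç/, voiced /ʝ/.
velar: voiceless /x/, voiced —.
pharyngeal: voiceless —, voiced /ʕ/.
Gaps, from front to back: velar lacks voiced (/ɣ/); pharyngeal lacks voiceless (/ħ/).

/ɣ/, /ħ/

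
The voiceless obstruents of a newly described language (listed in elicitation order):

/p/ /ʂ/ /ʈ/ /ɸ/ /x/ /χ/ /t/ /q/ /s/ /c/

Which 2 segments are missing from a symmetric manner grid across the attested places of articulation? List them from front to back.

/ç/, /k/

place of articulation  stop      fricative
bilabial          p         ɸ       
alveolar          t         s       
retroflex         ʈ         ʂ       
palatal           c         —       
velar             —         x       
uvular            q         χ       
Gaps, from front to back: palatal lacks fricative (/ç/); velar lacks stop (/k/).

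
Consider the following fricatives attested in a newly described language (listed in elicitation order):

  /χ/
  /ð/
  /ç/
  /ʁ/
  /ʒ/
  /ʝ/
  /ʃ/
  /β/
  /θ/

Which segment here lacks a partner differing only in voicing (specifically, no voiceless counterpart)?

/β/

Dental: /θ/ ~ /ð/
Postalveolar: /ʃ/ ~ /ʒ/
Palatal: /ç/ ~ /ʝ/
Uvular: /χ/ ~ /ʁ/
Bilabial: only /β/ (voiced); no voiceless partner.
So /β/ is the unpaired segment.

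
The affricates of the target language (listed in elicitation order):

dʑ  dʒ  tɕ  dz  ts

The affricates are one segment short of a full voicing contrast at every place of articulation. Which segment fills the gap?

/tʃ/

place of articulation  voiceless  voiced  
alveolar          ts        dz      
postalveolar      —         dʒ      
alveolo-palatal   tɕ        dʑ      
The postalveolar row has no voiceless member, so the gap is the voiceless postalveolar affricate /tʃ/.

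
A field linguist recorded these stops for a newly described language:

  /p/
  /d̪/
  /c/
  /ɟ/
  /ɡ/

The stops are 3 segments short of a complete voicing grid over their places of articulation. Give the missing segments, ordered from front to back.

Voiceless: /p/ (bilabial), /c/ (palatal).
Voiced: /d̪/ (dental), /ɟ/ (palatal), /ɡ/ (velar).
Gaps, from front to back: bilabial lacks voiced (/b/); dental lacks voiceless (/t̪/); velar lacks voiceless (/k/).

/b/, /t̪/, /k/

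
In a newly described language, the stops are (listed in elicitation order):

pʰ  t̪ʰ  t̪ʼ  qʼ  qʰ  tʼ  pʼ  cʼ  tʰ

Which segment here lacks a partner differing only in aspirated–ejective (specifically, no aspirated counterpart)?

Bilabial: /pʰ/ ~ /pʼ/
Dental: /t̪ʰ/ ~ /t̪ʼ/
Alveolar: /tʰ/ ~ /tʼ/
Uvular: /qʰ/ ~ /qʼ/
Palatal: only /cʼ/ (ejective); no aspirated partner.
So /cʼ/ is the unpaired segment.

/cʼ/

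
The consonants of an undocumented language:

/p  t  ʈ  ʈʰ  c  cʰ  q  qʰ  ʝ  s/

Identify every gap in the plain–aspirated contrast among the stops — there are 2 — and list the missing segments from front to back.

/pʰ/, /tʰ/

bilabial: plain /p/, aspirated —.
alveolar: plain /t/, aspirated —.
retroflex: plain /ʈ/, aspirated /ʈʰ/.
palatal: plain /c/, aspirated /cʰ/.
uvular: plain /q/, aspirated /qʰ/.
Gaps, from front to back: bilabial lacks aspirated (/pʰ/); alveolar lacks aspirated (/tʰ/).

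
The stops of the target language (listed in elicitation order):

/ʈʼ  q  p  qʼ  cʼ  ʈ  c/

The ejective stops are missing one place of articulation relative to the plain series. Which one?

bilabial: plain /p/, ejective —.
retroflex: plain /ʈ/, ejective /ʈʼ/.
palatal: plain /c/, ejective /cʼ/.
uvular: plain /q/, ejective /qʼ/.
Every place of articulation has an ejective member except bilabial, where /pʼ/ would be expected.

bilabial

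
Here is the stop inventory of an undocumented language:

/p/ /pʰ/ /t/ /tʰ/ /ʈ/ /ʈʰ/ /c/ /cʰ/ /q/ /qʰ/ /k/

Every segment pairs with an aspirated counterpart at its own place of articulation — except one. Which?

Bilabial: /p/ ~ /pʰ/
Alveolar: /t/ ~ /tʰ/
Retroflex: /ʈ/ ~ /ʈʰ/
Palatal: /c/ ~ /cʰ/
Uvular: /q/ ~ /qʰ/
Velar: only /k/ (plain); no aspirated partner.
So /k/ is the unpaired segment.

/k/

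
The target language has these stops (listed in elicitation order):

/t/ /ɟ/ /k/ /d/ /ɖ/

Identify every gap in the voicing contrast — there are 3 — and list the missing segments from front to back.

alveolar: voiceless /t/, voiced /d/.
retroflex: voiceless —, voiced /ɖ/.
palatal: voiceless —, voiced /ɟ/.
velar: voiceless /k/, voiced —.
Gaps, from front to back: retroflex lacks voiceless (/ʈ/); palatal lacks voiceless (/c/); velar lacks voiced (/ɡ/).

/ʈ/, /c/, /ɡ/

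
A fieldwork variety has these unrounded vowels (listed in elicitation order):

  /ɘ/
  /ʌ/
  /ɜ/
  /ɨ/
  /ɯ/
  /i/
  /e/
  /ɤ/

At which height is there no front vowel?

height            front     central   back    
high              i         ɨ         ɯ       
high-mid          e         ɘ         ɤ       
low-mid           —         ɜ         ʌ       
Every height has a front member except low-mid, where /ɛ/ would be expected.

low-mid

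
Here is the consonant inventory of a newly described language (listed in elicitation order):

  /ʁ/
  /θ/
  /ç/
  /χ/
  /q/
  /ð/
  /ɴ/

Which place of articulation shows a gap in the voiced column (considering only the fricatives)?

place of articulation  voiceless  voiced  
dental            θ         ð       
palatal           ç         —       
uvular            χ         ʁ       
Every place of articulation has a voiced member except palatal, where /ʝ/ would be expected.

palatal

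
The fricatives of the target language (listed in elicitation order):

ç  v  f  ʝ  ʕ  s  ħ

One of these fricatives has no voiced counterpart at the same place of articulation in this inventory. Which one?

/s/

Labiodental: /f/ ~ /v/
Palatal: /ç/ ~ /ʝ/
Pharyngeal: /ħ/ ~ /ʕ/
Alveolar: only /s/ (voiceless); no voiced partner.
So /s/ is the unpaired segment.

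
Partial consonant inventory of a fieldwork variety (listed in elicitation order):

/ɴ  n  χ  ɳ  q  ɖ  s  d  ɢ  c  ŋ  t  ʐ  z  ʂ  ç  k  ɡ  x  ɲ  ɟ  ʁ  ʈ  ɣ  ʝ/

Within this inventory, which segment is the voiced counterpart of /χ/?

/ʁ/

/χ/ is a voiceless uvular fricative.
The voiced counterpart is a voiced uvular fricative — in this inventory, /ʁ/.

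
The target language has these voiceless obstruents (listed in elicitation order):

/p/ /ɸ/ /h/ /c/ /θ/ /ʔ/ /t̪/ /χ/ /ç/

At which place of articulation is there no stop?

uvular

Stop: /p/ (bilabial), /t̪/ (dental), /c/ (palatal), /ʔ/ (glottal).
Fricative: /ɸ/ (bilabial), /θ/ (dental), /ç/ (palatal), /χ/ (uvular), /h/ (glottal).
Every place of articulation has a stop member except uvular, where /q/ would be expected.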